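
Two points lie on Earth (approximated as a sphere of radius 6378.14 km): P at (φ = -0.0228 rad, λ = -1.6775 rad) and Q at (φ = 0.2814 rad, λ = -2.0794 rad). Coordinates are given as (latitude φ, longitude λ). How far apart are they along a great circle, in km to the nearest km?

3189 km

In radians: φ₁ = -0.0228, φ₂ = 0.2814, Δλ = -23.027° = -0.4019 rad.
cos c = sin φ₁ sin φ₂ + cos φ₁ cos φ₂ cos Δλ = (-0.0228)(0.2777) + (0.9997)(0.9607)(0.9203) = 0.87756,
so c = arccos(0.87756) = 0.50005 rad.
Distance = R·c = 6378.14 × 0.5000 ≈ 3189 km.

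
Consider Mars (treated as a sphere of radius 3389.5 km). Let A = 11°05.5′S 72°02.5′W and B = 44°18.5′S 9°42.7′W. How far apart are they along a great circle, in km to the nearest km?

3702 km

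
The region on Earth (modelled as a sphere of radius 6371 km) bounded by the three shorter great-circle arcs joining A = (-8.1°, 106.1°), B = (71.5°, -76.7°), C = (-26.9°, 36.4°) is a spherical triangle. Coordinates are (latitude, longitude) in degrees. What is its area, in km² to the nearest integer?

88853245 km²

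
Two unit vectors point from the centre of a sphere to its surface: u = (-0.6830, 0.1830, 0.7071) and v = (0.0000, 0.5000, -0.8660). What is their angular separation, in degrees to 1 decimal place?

u·v = -0.5208; |u| = 1.0000, |v| = 1.0000.
cos θ = (u·v)/(|u||v|) = -0.5209, so θ = 121.4°.

121.4°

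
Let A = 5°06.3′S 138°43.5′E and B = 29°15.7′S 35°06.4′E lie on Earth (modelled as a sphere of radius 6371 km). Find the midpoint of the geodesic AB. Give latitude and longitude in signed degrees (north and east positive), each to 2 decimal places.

-26.49°, 91.72°

The central angle between A and B is δ = 1.7326 rad.
With f = 0.5, the slerp weights are sin((1−f)δ)/sin δ = 0.7720 and sin(fδ)/sin δ = 0.7720.
Weighted sum of the unit vectors: (0.7720)·(-0.7486,0.6571,-0.0890) + (0.7720)·(0.7137,0.5017,-0.4888) = (-0.0269, 0.8946, -0.4461).
Converting back: φ = atan2(z, √(x²+y²)) = -26.49°, λ = atan2(y, x) = 91.72°.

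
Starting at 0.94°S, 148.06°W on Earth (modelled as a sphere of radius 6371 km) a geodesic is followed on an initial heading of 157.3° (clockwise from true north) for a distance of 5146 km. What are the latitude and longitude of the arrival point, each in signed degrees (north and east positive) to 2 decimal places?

Angular distance δ = d/R = 5146/6371 = 0.80772 rad; initial bearing θ = 2.7454 rad.
sin φ₂ = sin φ₁ cos δ + cos φ₁ sin δ cos θ = (-0.0164)(0.6911) + (0.9999)(0.7227)(-0.9225) = -0.6780, so φ₂ = -42.69°.
Δλ = atan2(sin θ sin δ cos φ₁, cos δ − sin φ₁ sin φ₂) = atan2(0.2789, 0.6800) = 22.297°.
λ₂ = -148.060° + 22.297° = -125.76°.

-42.69°, -125.76°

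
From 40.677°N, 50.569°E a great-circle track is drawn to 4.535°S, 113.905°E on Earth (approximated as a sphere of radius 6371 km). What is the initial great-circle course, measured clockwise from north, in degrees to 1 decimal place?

With φ₁ = 0.7099, φ₂ = -0.0792, Δλ = 1.1054 rad, the forward-azimuth formula gives
θ = atan2( sin Δλ cos φ₂ , cos φ₁ sin φ₂ − sin φ₁ cos φ₂ cos Δλ ) = atan2(0.8909, -0.3515) = 111.54°.
So the initial bearing is 111.5°.

111.5°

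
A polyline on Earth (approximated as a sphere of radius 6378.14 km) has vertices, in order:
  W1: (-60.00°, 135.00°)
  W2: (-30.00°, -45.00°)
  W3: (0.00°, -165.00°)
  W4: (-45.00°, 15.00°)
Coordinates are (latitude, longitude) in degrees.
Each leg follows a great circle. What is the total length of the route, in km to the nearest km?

37922 km

Leg W1→W2: central angle 1.5708 rad, distance 10018.8 km.
Leg W2→W3: central angle 2.0186 rad, distance 12875.1 km.
Leg W3→W4: central angle 2.3562 rad, distance 15028.1 km.
Total: 10018.8 + 12875.1 + 15028.1 ≈ 37922 km.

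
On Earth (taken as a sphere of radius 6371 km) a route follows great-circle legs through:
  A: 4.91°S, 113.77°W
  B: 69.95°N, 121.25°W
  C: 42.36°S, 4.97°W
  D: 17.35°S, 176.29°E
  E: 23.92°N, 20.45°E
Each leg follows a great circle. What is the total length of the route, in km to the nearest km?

Leg A→B: central angle 1.3096 rad, distance 8343.2 km.
Leg B→C: central angle 2.4115 rad, distance 15363.7 km.
Leg C→D: central angle 2.0993 rad, distance 13374.4 km.
Leg D→E: central angle 2.7313 rad, distance 17401.1 km.
Total: 8343.2 + 15363.7 + 13374.4 + 17401.1 ≈ 54482 km.

54482 km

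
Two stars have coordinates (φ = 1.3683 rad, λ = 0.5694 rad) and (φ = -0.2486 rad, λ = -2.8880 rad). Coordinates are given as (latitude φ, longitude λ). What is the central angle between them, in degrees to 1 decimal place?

In radians: φ₁ = 1.3683, φ₂ = -0.2486, Δλ = 161.906° = 2.8258 rad.
Haversine: a = sin²(Δφ/2) + cos φ₁ cos φ₂ sin²(Δλ/2) = 0.5230 + (0.2011)(0.9693)(0.9753) = 0.71316.
Central angle c = 2·arcsin(√a) = 2.01121 rad.
So the angular separation is 115.2°.

115.2°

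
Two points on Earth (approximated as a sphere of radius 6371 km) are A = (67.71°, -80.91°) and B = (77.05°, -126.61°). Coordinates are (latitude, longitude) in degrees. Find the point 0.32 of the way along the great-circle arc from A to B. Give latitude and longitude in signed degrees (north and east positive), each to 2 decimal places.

Central angle δ = 0.2798 rad. Interpolating on the sphere with fraction f = 0.32:
P = [sin((1−f)δ)·A + sin(fδ)·B] / sin δ = 0.6848·A + 0.3238·B in Cartesian coordinates,
giving P = (-0.0022, -0.3147, 0.9492), i.e. latitude 71.66°, longitude -90.41°.

71.66°, -90.41°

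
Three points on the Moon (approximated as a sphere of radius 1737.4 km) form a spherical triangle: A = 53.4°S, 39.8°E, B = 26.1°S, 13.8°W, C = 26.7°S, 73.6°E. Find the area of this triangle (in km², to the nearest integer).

708735 km²

Side lengths (central angles): a = 1.3345, b = 0.6379, c = 0.8353 rad; semiperimeter s = 1.4039.
By l'Huilier's theorem, tan(E/4) = √[tan(s/2) tan((s−a)/2) tan((s−b)/2) tan((s−c)/2)], giving spherical excess E = 0.2348 rad.
Area = E·R² = 0.2348 × (1737.4)² ≈ 708735 km².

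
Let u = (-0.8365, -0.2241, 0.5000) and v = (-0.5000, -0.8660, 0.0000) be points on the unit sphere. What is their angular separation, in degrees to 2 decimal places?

52.24°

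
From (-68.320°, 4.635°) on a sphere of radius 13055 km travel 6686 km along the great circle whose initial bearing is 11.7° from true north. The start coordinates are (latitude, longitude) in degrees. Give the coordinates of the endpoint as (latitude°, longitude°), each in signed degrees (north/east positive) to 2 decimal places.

-39.25°, 12.01°

Angular distance δ = d/R = 6686/13055 = 0.51214 rad; initial bearing θ = 0.2042 rad.
sin φ₂ = sin φ₁ cos δ + cos φ₁ sin δ cos θ = (-0.9293)(0.8717) + (0.3694)(0.4900)(0.9792) = -0.6328, so φ₂ = -39.25°.
Δλ = atan2(sin θ sin δ cos φ₁, cos δ − sin φ₁ sin φ₂) = atan2(0.0367, 0.2837) = 7.373°.
λ₂ = 4.635° + 7.373° = 12.01°.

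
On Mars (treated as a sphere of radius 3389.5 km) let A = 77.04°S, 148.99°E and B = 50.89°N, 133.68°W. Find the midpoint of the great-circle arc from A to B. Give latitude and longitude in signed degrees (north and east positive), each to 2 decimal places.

The central angle between A and B is δ = 2.3820 rad.
With f = 0.5, the slerp weights are sin((1−f)δ)/sin δ = 1.3487 and sin(fδ)/sin δ = 1.3487.
Weighted sum of the unit vectors: (1.3487)·(-0.1922,0.1155,-0.9745) + (1.3487)·(-0.4357,-0.4562,0.7759) = (-0.8468, -0.4595, -0.2678).
Converting back: φ = atan2(z, √(x²+y²)) = -15.54°, λ = atan2(y, x) = -151.52°.

-15.54°, -151.52°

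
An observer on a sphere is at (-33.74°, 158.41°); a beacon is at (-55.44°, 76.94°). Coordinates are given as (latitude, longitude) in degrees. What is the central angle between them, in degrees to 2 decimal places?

58.17°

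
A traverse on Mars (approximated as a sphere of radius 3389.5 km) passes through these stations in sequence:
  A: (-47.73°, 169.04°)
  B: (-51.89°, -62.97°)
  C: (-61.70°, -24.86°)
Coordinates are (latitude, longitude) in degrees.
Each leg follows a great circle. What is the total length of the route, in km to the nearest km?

5535 km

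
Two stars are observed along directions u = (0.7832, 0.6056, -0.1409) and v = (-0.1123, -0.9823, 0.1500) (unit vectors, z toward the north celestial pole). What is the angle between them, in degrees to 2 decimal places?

134.75°

u·v = -0.7040; |u| = 1.0000, |v| = 1.0000.
cos θ = (u·v)/(|u||v|) = -0.7040, so θ = 134.75°.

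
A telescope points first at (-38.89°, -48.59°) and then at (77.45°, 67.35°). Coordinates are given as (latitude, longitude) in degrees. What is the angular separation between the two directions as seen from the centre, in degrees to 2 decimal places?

133.38°

With latitudes φ₁ = -38.890°, φ₂ = 77.450° and longitude difference Δλ = 115.940°:
Haversine: a = sin²(Δφ/2) + cos φ₁ cos φ₂ sin²(Δλ/2) = 0.7218 + (0.7784)(0.2173)(0.7187) = 0.84340.
Central angle c = 2·arcsin(√a) = 2.32789 rad.
So the angular separation is 133.38°.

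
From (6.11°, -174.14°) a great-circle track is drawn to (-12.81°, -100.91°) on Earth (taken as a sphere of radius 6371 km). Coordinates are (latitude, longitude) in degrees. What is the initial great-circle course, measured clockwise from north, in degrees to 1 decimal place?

With φ₁ = 0.1066, φ₂ = -0.2236, Δλ = 1.2781 rad, the forward-azimuth formula gives
θ = atan2( sin Δλ cos φ₂ , cos φ₁ sin φ₂ − sin φ₁ cos φ₂ cos Δλ ) = atan2(0.9336, -0.2504) = 105.01°.
So the initial bearing is 105.0°.

105.0°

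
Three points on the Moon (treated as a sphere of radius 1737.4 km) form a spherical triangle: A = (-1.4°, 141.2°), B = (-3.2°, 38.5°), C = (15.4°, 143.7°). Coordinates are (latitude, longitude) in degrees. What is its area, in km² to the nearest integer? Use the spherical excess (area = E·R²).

Side lengths (central angles): a = 1.8413, b = 0.2964, c = 1.7906 rad; semiperimeter s = 1.9641.
By l'Huilier's theorem, tan(E/4) = √[tan(s/2) tan((s−a)/2) tan((s−b)/2) tan((s−c)/2)], giving spherical excess E = 0.3748 rad.
Area = E·R² = 0.3748 × (1737.4)² ≈ 1131217 km².

1131217 km²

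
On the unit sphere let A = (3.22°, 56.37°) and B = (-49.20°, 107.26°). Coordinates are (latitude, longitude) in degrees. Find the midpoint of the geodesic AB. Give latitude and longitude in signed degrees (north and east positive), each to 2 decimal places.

Central angle δ = 1.1928 rad. Interpolating on the sphere with fraction f = 0.5:
P = [sin((1−f)δ)·A + sin(fδ)·B] / sin δ = 0.6043·A + 0.6043·B in Cartesian coordinates,
giving P = (0.2170, 0.8795, -0.4235), i.e. latitude -25.06°, longitude 76.14°.

-25.06°, 76.14°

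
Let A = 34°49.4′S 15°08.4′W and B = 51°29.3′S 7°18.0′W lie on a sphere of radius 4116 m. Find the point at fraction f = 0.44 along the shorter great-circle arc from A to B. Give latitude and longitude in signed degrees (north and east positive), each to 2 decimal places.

The central angle between A and B is δ = 0.3071 rad.
With f = 0.44, the slerp weights are sin((1−f)δ)/sin δ = 0.5661 and sin(fδ)/sin δ = 0.4456.
Weighted sum of the unit vectors: (0.5661)·(0.7924,-0.2144,-0.5710) + (0.4456)·(0.6176,-0.0791,-0.7825) = (0.7238, -0.1566, -0.6720).
Converting back: φ = atan2(z, √(x²+y²)) = -42.22°, λ = atan2(y, x) = -12.21°.

-42.22°, -12.21°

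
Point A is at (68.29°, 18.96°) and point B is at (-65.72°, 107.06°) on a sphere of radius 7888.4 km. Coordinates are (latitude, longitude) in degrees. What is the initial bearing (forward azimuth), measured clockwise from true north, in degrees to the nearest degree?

Δλ = 88.100° = 1.5376 rad.
y = sin Δλ · cos φ₂ = (0.9995)(0.4112) = 0.4110
x = cos φ₁ sin φ₂ − sin φ₁ cos φ₂ cos Δλ = (0.3699)(-0.9115) − (0.9291)(0.4112)(0.0332) = -0.3499
θ = atan2(y, x) = 130.41°, so the bearing is 130°.

130°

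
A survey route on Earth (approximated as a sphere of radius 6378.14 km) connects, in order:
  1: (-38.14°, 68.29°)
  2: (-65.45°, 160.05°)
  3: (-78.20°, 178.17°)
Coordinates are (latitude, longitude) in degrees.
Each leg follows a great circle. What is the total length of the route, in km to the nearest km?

Leg 1→2: central angle 0.9864 rad, distance 6291.2 km.
Leg 2→3: central angle 0.2409 rad, distance 1536.4 km.
Total: 6291.2 + 1536.4 ≈ 7828 km.

7828 km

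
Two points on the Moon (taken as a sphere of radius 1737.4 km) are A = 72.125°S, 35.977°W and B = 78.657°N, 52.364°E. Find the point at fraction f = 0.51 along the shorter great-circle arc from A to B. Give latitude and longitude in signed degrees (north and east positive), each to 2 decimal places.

6.01°, -3.55°

Central angle δ = 2.7690 rad. Interpolating on the sphere with fraction f = 0.51:
P = [sin((1−f)δ)·A + sin(fδ)·B] / sin δ = 2.6844·A + 2.7126·B in Cartesian coordinates,
giving P = (0.9926, -0.0615, 0.1048), i.e. latitude 6.01°, longitude -3.55°.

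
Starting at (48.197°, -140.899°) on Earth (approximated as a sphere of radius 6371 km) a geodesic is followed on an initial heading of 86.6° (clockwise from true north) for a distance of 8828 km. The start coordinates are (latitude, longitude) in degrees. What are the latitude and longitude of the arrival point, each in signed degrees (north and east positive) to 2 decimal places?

Angular distance δ = d/R = 8828/6371 = 1.38565 rad; initial bearing θ = 1.5115 rad.
sin φ₂ = sin φ₁ cos δ + cos φ₁ sin δ cos θ = (0.7454)(0.1841) + (0.6666)(0.9829)(0.0593) = 0.1761, so φ₂ = 10.14°.
Δλ = atan2(sin θ sin δ cos φ₁, cos δ − sin φ₁ sin φ₂) = atan2(0.6540, 0.0528) = 85.382°.
λ₂ = -140.899° + 85.382° = -55.52°.

10.14°, -55.52°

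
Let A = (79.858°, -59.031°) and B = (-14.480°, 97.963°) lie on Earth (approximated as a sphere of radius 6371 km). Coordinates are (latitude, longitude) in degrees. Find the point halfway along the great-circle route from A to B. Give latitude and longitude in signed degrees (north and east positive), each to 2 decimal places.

Central angle δ = 1.9857 rad. Interpolating on the sphere with fraction f = 0.5:
P = [sin((1−f)δ)·A + sin(fδ)·B] / sin δ = 0.9152·A + 0.9152·B in Cartesian coordinates,
giving P = (-0.0398, 0.7394, 0.6721), i.e. latitude 42.23°, longitude 93.08°.

42.23°, 93.08°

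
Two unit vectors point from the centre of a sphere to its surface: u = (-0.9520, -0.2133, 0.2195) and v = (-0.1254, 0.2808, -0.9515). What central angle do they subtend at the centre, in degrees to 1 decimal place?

u·v = -0.1494; |u| = 1.0000, |v| = 1.0000.
cos θ = (u·v)/(|u||v|) = -0.1494, so θ = 98.6°.

98.6°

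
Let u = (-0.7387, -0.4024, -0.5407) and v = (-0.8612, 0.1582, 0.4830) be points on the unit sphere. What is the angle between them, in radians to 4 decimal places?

1.2542 rad

u·v = 0.3114; |u| = 1.0000, |v| = 1.0000.
cos θ = (u·v)/(|u||v|) = 0.3114, so θ = 1.2542 rad.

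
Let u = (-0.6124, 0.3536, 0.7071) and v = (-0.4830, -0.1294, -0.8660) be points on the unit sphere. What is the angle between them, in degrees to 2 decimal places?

111.24°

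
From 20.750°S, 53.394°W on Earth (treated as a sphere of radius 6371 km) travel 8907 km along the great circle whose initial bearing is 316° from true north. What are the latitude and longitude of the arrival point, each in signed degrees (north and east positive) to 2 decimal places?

37.00°, -112.36°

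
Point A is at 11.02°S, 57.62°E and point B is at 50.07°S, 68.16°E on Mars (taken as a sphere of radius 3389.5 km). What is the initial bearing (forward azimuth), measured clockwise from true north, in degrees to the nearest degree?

Δλ = 10.540° = 0.1840 rad.
y = sin Δλ · cos φ₂ = (0.1829)(0.6419) = 0.1174
x = cos φ₁ sin φ₂ − sin φ₁ cos φ₂ cos Δλ = (0.9816)(-0.7668) − (-0.1912)(0.6419)(0.9831) = -0.6321
θ = atan2(y, x) = 169.48°, so the bearing is 169°.

169°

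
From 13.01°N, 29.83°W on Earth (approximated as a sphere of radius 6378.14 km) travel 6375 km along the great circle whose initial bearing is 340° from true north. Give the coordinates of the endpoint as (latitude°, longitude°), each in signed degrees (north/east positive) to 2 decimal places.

Angular distance δ = d/R = 6375/6378.14 = 0.99951 rad; initial bearing θ = 5.9341 rad.
sin φ₂ = sin φ₁ cos δ + cos φ₁ sin δ cos θ = (0.2251)(0.5407) + (0.9743)(0.8412)(0.9397) = 0.8919, so φ₂ = 63.11°.
Δλ = atan2(sin θ sin δ cos φ₁, cos δ − sin φ₁ sin φ₂) = atan2(-0.2803, 0.3399) = -39.511°.
λ₂ = -29.830° − 39.511° = -69.34°.

63.11°, -69.34°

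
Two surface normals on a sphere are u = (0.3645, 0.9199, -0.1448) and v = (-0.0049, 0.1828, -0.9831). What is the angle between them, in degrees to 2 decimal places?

u·v = 0.3087; |u| = 1.0000, |v| = 1.0000.
cos θ = (u·v)/(|u||v|) = 0.3087, so θ = 72.02°.

72.02°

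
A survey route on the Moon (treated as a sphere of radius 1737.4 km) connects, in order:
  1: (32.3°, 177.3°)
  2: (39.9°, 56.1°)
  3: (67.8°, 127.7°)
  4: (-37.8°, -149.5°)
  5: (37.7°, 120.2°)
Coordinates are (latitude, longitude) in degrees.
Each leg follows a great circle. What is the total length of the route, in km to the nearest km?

11237 km

Leg 1→2: central angle 1.5640 rad, distance 2717.2 km.
Leg 2→3: central angle 0.8156 rad, distance 1417.1 km.
Leg 3→4: central angle 2.1295 rad, distance 3699.7 km.
Leg 4→5: central angle 1.9585 rad, distance 3402.7 km.
Total: 2717.2 + 1417.1 + 3699.7 + 3402.7 ≈ 11237 km.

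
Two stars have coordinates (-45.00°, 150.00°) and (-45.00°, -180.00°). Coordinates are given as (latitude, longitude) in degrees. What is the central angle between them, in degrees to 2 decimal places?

Let φ₁ = -0.7854 rad, φ₂ = -0.7854 rad, and Δλ = 0.5236 rad.
Haversine: a = sin²(Δφ/2) + cos φ₁ cos φ₂ sin²(Δλ/2) = 0.0000 + (0.7071)(0.7071)(0.0670) = 0.03349.
Central angle c = 2·arcsin(√a) = 0.36810 rad.
So the angular separation is 21.09°.

21.09°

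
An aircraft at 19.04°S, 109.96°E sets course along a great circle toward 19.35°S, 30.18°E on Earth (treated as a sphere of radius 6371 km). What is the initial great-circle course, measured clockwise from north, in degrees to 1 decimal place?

254.4°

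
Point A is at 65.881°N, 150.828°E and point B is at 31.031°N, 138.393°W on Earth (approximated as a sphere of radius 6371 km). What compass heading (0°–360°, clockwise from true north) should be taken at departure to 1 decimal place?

93.3°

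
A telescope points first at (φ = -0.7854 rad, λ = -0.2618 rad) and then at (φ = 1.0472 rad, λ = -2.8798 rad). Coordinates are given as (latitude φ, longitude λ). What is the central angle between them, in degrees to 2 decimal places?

With latitudes φ₁ = -45.000°, φ₂ = 60.000° and longitude difference Δλ = -150.000°:
cos c = sin φ₁ sin φ₂ + cos φ₁ cos φ₂ cos Δλ = (-0.7071)(0.8660) + (0.7071)(0.5000)(-0.8660) = -0.91856,
so c = arccos(-0.91856) = 2.73522 rad.
So the angular separation is 156.72°.

156.72°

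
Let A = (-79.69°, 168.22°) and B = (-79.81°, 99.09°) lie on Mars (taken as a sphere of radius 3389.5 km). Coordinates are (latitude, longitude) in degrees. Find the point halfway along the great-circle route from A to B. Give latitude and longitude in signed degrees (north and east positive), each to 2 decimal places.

The central angle between A and B is δ = 0.2023 rad.
With f = 0.5, the slerp weights are sin((1−f)δ)/sin δ = 0.5026 and sin(fδ)/sin δ = 0.5026.
Weighted sum of the unit vectors: (0.5026)·(-0.1752,0.0365,-0.9839) + (0.5026)·(-0.0279,0.1747,-0.9842) = (-0.1021, 0.1062, -0.9891).
Converting back: φ = atan2(z, √(x²+y²)) = -81.53°, λ = atan2(y, x) = 133.88°.

-81.53°, 133.88°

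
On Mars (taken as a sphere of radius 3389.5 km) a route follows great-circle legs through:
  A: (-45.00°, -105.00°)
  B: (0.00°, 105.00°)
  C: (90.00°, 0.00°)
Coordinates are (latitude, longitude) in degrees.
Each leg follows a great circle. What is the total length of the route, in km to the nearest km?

Leg A→B: central angle 2.2299 rad, distance 7558.1 km.
Leg B→C: central angle 1.5708 rad, distance 5324.2 km.
Total: 7558.1 + 5324.2 ≈ 12882 km.

12882 km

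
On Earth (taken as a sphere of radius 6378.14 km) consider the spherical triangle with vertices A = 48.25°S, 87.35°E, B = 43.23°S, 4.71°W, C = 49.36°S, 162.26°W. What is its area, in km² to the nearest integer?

30451742 km²

Side lengths (central angles): a = 1.4896, b = 1.1428, c = 1.0546 rad; semiperimeter s = 1.8435.
By l'Huilier's theorem, tan(E/4) = √[tan(s/2) tan((s−a)/2) tan((s−b)/2) tan((s−c)/2)], giving spherical excess E = 0.7486 rad.
Area = E·R² = 0.7486 × (6378.14)² ≈ 30451742 km².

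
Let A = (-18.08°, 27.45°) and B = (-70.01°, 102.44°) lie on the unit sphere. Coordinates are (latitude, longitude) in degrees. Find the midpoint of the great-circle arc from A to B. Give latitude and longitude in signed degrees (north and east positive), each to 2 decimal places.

-48.90°, 45.08°

Central angle δ = 1.1855 rad. Interpolating on the sphere with fraction f = 0.5:
P = [sin((1−f)δ)·A + sin(fδ)·B] / sin δ = 0.6028·A + 0.6028·B in Cartesian coordinates,
giving P = (0.4642, 0.4654, -0.7536), i.e. latitude -48.90°, longitude 45.08°.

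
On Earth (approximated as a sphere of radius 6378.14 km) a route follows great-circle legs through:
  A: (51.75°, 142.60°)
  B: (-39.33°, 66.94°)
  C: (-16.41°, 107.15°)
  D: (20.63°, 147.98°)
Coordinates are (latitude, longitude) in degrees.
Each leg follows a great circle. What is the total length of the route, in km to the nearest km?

Leg A→B: central angle 1.9596 rad, distance 12498.8 km.
Leg B→C: central angle 0.7292 rad, distance 4651.0 km.
Leg C→D: central angle 0.9524 rad, distance 6074.4 km.
Total: 12498.8 + 4651.0 + 6074.4 ≈ 23224 km.

23224 km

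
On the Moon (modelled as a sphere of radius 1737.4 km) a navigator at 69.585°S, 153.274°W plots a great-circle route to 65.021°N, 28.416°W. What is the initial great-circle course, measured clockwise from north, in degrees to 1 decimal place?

With φ₁ = -1.2145, φ₂ = 1.1348, Δλ = 2.1792 rad, the forward-azimuth formula gives
θ = atan2( sin Δλ cos φ₂ , cos φ₁ sin φ₂ − sin φ₁ cos φ₂ cos Δλ ) = atan2(0.3465, 0.0900) = 75.44°.
So the initial bearing is 75.4°.

75.4°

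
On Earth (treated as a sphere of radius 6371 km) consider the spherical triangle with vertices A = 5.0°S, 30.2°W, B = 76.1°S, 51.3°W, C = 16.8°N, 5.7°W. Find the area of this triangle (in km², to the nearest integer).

Side lengths (central angles): a = 1.6907, b = 0.5687, c = 1.2578 rad; semiperimeter s = 1.7586.
By l'Huilier's theorem, tan(E/4) = √[tan(s/2) tan((s−a)/2) tan((s−b)/2) tan((s−c)/2)], giving spherical excess E = 0.3362 rad.
Area = E·R² = 0.3362 × (6371)² ≈ 13648038 km².

13648038 km²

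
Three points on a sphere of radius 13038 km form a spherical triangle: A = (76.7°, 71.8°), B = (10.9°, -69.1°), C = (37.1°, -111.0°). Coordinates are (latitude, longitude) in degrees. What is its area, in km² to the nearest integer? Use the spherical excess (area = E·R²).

93712048 km²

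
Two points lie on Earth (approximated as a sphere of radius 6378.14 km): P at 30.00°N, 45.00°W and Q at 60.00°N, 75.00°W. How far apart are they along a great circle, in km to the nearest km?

4018 km

In radians: φ₁ = 0.5236, φ₂ = 1.0472, Δλ = -30.000° = -0.5236 rad.
cos c = sin φ₁ sin φ₂ + cos φ₁ cos φ₂ cos Δλ = (0.5000)(0.8660) + (0.8660)(0.5000)(0.8660) = 0.80801,
so c = arccos(0.80801) = 0.63003 rad.
Distance = R·c = 6378.14 × 0.6300 ≈ 4018 km.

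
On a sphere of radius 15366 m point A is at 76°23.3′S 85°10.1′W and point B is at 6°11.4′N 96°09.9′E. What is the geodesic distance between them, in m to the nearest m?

29446 m

In radians: φ₁ = -1.3332, φ₂ = 0.1080, Δλ = -178.667° = -3.1183 rad.
cos c = sin φ₁ sin φ₂ + cos φ₁ cos φ₂ cos Δλ = (-0.9719)(0.1078) + (0.2353)(0.9942)(-0.9997) = -0.33870,
so c = arccos(-0.33870) = 1.91633 rad.
Distance = R·c = 15366 × 1.9163 ≈ 29446 m.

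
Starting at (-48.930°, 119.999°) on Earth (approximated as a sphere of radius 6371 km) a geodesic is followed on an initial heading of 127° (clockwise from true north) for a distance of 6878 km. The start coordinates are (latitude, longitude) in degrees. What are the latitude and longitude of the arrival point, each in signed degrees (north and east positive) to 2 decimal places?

-44.77°, -142.70°

Angular distance δ = d/R = 6878/6371 = 1.07958 rad; initial bearing θ = 2.2166 rad.
sin φ₂ = sin φ₁ cos δ + cos φ₁ sin δ cos θ = (-0.7539)(0.4717) + (0.6570)(0.8818)(-0.6018) = -0.7042, so φ₂ = -44.77°.
Δλ = atan2(sin θ sin δ cos φ₁, cos δ − sin φ₁ sin φ₂) = atan2(0.4626, -0.0592) = 97.297°.
λ₂ = 119.999° + 97.297° = 217.30° → -142.70° after wrapping to (−180°, 180°].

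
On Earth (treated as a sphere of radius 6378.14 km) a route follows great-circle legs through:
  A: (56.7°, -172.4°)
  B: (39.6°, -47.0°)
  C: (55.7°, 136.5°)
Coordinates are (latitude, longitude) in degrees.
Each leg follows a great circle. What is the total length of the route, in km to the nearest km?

17581 km

Leg A→B: central angle 1.2790 rad, distance 8157.4 km.
Leg B→C: central angle 1.4775 rad, distance 9423.6 km.
Total: 8157.4 + 9423.6 ≈ 17581 km.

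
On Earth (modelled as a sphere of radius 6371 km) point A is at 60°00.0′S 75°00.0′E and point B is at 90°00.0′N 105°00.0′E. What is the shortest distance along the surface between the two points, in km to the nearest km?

16679 km

With latitudes φ₁ = -60.000°, φ₂ = 90.000° and longitude difference Δλ = 30.000°:
Haversine: a = sin²(Δφ/2) + cos φ₁ cos φ₂ sin²(Δλ/2) = 0.9330 + (0.5000)(0.0000)(0.0670) = 0.93301.
Central angle c = 2·arcsin(√a) = 2.61799 rad.
Distance = R·c = 6371 × 2.6180 ≈ 16679 km.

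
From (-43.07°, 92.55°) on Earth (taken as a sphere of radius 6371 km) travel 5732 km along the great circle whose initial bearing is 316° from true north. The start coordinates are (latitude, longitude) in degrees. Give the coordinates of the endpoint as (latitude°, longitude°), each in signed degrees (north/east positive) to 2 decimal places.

Angular distance δ = d/R = 5732/6371 = 0.89970 rad; initial bearing θ = 5.5152 rad.
sin φ₂ = sin φ₁ cos δ + cos φ₁ sin δ cos θ = (-0.6829)(0.6218) + (0.7305)(0.7831)(0.7193) = -0.0131, so φ₂ = -0.75°.
Δλ = atan2(sin θ sin δ cos φ₁, cos δ − sin φ₁ sin φ₂) = atan2(-0.3974, 0.6129) = -32.961°.
λ₂ = 92.550° − 32.961° = 59.59°.

-0.75°, 59.59°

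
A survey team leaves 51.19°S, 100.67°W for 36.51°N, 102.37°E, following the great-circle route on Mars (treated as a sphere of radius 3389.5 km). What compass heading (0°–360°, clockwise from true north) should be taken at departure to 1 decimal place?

237.1°

Δλ = -156.960° = -2.7395 rad.
y = sin Δλ · cos φ₂ = (-0.3914)(0.8038) = -0.3146
x = cos φ₁ sin φ₂ − sin φ₁ cos φ₂ cos Δλ = (0.6267)(0.5950) − (-0.7792)(0.8038)(-0.9202) = -0.2035
θ = atan2(y, x) = -122.89°; adding 360° gives 237.1°.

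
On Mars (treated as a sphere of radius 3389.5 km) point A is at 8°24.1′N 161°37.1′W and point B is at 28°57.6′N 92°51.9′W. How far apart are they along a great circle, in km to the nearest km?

3987 km

Let φ₁ = 0.1466 rad, φ₂ = 0.5054 rad, and Δλ = 1.2000 rad.
cos c = sin φ₁ sin φ₂ + cos φ₁ cos φ₂ cos Δλ = (0.1461)(0.4842) + (0.9893)(0.8750)(0.3624) = 0.38442,
so c = arccos(0.38442) = 1.17622 rad.
Distance = R·c = 3389.5 × 1.1762 ≈ 3987 km.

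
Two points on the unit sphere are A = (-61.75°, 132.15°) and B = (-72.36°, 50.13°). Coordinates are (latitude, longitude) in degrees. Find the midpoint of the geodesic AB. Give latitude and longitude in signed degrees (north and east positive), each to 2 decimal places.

Central angle δ = 0.5367 rad. Interpolating on the sphere with fraction f = 0.5:
P = [sin((1−f)δ)·A + sin(fδ)·B] / sin δ = 0.5186·A + 0.5186·B in Cartesian coordinates,
giving P = (-0.0640, 0.3026, -0.9510), i.e. latitude -71.98°, longitude 101.94°.

-71.98°, 101.94°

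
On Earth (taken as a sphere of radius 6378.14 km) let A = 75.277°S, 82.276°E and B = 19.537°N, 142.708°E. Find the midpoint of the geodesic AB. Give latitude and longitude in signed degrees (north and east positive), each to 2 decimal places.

Central angle δ = 1.7775 rad. Interpolating on the sphere with fraction f = 0.5:
P = [sin((1−f)δ)·A + sin(fδ)·B] / sin δ = 0.7932·A + 0.7932·B in Cartesian coordinates,
giving P = (-0.5676, 0.6527, -0.5019), i.e. latitude -30.12°, longitude 131.01°.

-30.12°, 131.01°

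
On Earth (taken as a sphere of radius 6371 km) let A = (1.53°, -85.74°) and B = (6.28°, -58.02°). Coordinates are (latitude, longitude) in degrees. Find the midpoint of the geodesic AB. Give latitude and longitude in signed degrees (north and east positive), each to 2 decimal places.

4.02°, -71.92°

The central angle between A and B is δ = 0.4896 rad.
With f = 0.5, the slerp weights are sin((1−f)δ)/sin δ = 0.5154 and sin(fδ)/sin δ = 0.5154.
Weighted sum of the unit vectors: (0.5154)·(0.0743,-0.9969,0.0267) + (0.5154)·(0.5264,-0.8431,0.1094) = (0.3096, -0.9483, 0.0701).
Converting back: φ = atan2(z, √(x²+y²)) = 4.02°, λ = atan2(y, x) = -71.92°.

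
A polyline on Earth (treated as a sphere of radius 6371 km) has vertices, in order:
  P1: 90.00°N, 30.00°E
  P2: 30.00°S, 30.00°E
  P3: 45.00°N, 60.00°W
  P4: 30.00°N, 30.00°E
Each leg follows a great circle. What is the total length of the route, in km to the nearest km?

33358 km

Leg P1→P2: central angle 2.0944 rad, distance 13343.4 km.
Leg P2→P3: central angle 1.9322 rad, distance 12309.8 km.
Leg P3→P4: central angle 1.2094 rad, distance 7705.3 km.
Total: 13343.4 + 12309.8 + 7705.3 ≈ 33358 km.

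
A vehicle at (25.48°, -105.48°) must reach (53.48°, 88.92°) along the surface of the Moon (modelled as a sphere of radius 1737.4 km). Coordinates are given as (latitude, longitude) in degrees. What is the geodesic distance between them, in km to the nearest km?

With latitudes φ₁ = 25.480°, φ₂ = 53.480° and longitude difference Δλ = -165.600°:
Haversine: a = sin²(Δφ/2) + cos φ₁ cos φ₂ sin²(Δλ/2) = 0.0585 + (0.9027)(0.5951)(0.9843) = 0.58731.
Central angle c = 2·arcsin(√a) = 1.74631 rad.
Distance = R·c = 1737.4 × 1.7463 ≈ 3034 km.

3034 km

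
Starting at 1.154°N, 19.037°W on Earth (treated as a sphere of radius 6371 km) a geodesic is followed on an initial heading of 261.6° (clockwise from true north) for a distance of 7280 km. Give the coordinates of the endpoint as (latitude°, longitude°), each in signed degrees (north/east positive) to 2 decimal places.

-7.15°, -84.14°

Angular distance δ = d/R = 7280/6371 = 1.14268 rad; initial bearing θ = 4.5658 rad.
sin φ₂ = sin φ₁ cos δ + cos φ₁ sin δ cos θ = (0.0201)(0.4152) + (0.9998)(0.9097)(-0.1461) = -0.1245, so φ₂ = -7.15°.
Δλ = atan2(sin θ sin δ cos φ₁, cos δ − sin φ₁ sin φ₂) = atan2(-0.8998, 0.4177) = -65.100°.
λ₂ = -19.037° − 65.100° = -84.14°.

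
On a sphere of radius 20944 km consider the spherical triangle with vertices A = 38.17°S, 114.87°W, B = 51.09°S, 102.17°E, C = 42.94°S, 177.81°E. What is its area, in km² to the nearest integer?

177120127 km²

Side lengths (central angles): a = 0.8709, b = 0.8725, c = 1.4840 rad; semiperimeter s = 1.6137.
By l'Huilier's theorem, tan(E/4) = √[tan(s/2) tan((s−a)/2) tan((s−b)/2) tan((s−c)/2)], giving spherical excess E = 0.4038 rad.
Area = E·R² = 0.4038 × (20944)² ≈ 177120127 km².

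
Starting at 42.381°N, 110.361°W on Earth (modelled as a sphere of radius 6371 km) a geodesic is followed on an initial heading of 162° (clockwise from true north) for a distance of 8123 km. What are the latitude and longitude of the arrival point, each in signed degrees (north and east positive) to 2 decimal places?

Angular distance δ = d/R = 8123/6371 = 1.27500 rad; initial bearing θ = 2.8274 rad.
sin φ₂ = sin φ₁ cos δ + cos φ₁ sin δ cos θ = (0.6741)(0.2915) + (0.7387)(0.9566)(-0.9511) = -0.4755, so φ₂ = -28.39°.
Δλ = atan2(sin θ sin δ cos φ₁, cos δ − sin φ₁ sin φ₂) = atan2(0.2184, 0.6120) = 19.634°.
λ₂ = -110.361° + 19.634° = -90.73°.

-28.39°, -90.73°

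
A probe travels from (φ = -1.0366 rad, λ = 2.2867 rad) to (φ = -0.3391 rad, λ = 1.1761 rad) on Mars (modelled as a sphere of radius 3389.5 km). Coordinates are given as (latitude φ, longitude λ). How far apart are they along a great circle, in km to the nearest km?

3551 km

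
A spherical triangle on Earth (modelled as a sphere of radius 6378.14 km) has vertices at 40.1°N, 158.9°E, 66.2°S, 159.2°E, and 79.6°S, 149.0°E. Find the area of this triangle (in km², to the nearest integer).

2155194 km²

Side lengths (central angles): a = 0.2388, b = 2.0915, c = 1.8553 rad; semiperimeter s = 2.0928.
By l'Huilier's theorem, tan(E/4) = √[tan(s/2) tan((s−a)/2) tan((s−b)/2) tan((s−c)/2)], giving spherical excess E = 0.0530 rad.
Area = E·R² = 0.0530 × (6378.14)² ≈ 2155194 km².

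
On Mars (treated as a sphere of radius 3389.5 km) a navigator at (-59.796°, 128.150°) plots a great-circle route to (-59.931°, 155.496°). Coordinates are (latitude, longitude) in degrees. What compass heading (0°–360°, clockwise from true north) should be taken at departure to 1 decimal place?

Δλ = 27.346° = 0.4773 rad.
y = sin Δλ · cos φ₂ = (0.4594)(0.5010) = 0.2302
x = cos φ₁ sin φ₂ − sin φ₁ cos φ₂ cos Δλ = (0.5031)(-0.8654) − (-0.8642)(0.5010)(0.8882) = -0.0507
θ = atan2(y, x) = 102.43°, so the bearing is 102.4°.

102.4°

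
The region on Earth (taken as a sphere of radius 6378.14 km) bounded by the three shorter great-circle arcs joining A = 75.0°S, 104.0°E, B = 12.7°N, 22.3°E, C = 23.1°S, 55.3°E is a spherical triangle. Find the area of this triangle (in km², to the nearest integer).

Side lengths (central angles): a = 0.8416, b = 1.0050, c = 1.7476 rad; semiperimeter s = 1.7971.
By l'Huilier's theorem, tan(E/4) = √[tan(s/2) tan((s−a)/2) tan((s−b)/2) tan((s−c)/2)], giving spherical excess E = 0.3274 rad.
Area = E·R² = 0.3274 × (6378.14)² ≈ 13318393 km².

13318393 km²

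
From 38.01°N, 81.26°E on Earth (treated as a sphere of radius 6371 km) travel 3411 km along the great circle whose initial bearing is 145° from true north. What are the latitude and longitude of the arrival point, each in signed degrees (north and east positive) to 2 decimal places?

Angular distance δ = d/R = 3411/6371 = 0.53539 rad; initial bearing θ = 2.5307 rad.
sin φ₂ = sin φ₁ cos δ + cos φ₁ sin δ cos θ = (0.6158)(0.8601) + (0.7879)(0.5102)(-0.8192) = 0.2004, so φ₂ = 11.56°.
Δλ = atan2(sin θ sin δ cos φ₁, cos δ − sin φ₁ sin φ₂) = atan2(0.2306, 0.7367) = 17.379°.
λ₂ = 81.260° + 17.379° = 98.64°.

11.56°, 98.64°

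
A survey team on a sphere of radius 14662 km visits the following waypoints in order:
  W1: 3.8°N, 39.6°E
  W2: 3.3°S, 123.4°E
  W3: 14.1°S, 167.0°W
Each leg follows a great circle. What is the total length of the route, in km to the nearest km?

39271 km

Leg W1→W2: central angle 1.4668 rad, distance 21506.8 km.
Leg W2→W3: central angle 1.2116 rad, distance 17764.3 km.
Total: 21506.8 + 17764.3 ≈ 39271 km.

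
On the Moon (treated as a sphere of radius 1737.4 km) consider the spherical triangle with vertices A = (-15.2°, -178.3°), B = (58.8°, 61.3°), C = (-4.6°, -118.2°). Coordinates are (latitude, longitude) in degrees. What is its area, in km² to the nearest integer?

Side lengths (central angles): a = 2.1956, b = 1.0466, c = 2.0683 rad; semiperimeter s = 2.6552.
By l'Huilier's theorem, tan(E/4) = √[tan(s/2) tan((s−a)/2) tan((s−b)/2) tan((s−c)/2)], giving spherical excess E = 1.9931 rad.
Area = E·R² = 1.9931 × (1737.4)² ≈ 6016145 km².

6016145 km²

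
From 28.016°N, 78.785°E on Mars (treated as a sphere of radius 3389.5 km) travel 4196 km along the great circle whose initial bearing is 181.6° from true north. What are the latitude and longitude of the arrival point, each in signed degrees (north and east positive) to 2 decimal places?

-42.89°, 76.72°

Angular distance δ = d/R = 4196/3389.5 = 1.23794 rad; initial bearing θ = 3.1695 rad.
sin φ₂ = sin φ₁ cos δ + cos φ₁ sin δ cos θ = (0.4697)(0.3267) + (0.8828)(0.9451)(-0.9996) = -0.6806, so φ₂ = -42.89°.
Δλ = atan2(sin θ sin δ cos φ₁, cos δ − sin φ₁ sin φ₂) = atan2(-0.0233, 0.6464) = -2.064°.
λ₂ = 78.785° − 2.064° = 76.72°.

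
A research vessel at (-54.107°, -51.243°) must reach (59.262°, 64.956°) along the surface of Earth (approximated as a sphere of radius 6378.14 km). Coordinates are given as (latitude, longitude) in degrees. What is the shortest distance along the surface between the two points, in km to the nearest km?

16248 km

In radians: φ₁ = -0.9443, φ₂ = 1.0343, Δλ = 116.199° = 2.0281 rad.
cos c = sin φ₁ sin φ₂ + cos φ₁ cos φ₂ cos Δλ = (-0.8101)(0.8595) + (0.5863)(0.5111)(-0.4415) = -0.82860,
so c = arccos(-0.82860) = 2.54739 rad.
Distance = R·c = 6378.14 × 2.5474 ≈ 16248 km.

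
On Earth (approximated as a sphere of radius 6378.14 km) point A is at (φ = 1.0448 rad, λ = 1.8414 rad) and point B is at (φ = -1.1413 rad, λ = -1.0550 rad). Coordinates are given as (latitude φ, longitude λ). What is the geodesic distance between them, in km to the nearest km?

19095 km

With latitudes φ₁ = 59.863°, φ₂ = -65.392° and longitude difference Δλ = -165.951°:
Haversine: a = sin²(Δφ/2) + cos φ₁ cos φ₂ sin²(Δλ/2) = 0.7886 + (0.5021)(0.4164)(0.9850) = 0.99455.
Central angle c = 2·arcsin(√a) = 2.99377 rad.
Distance = R·c = 6378.14 × 2.9938 ≈ 19095 km.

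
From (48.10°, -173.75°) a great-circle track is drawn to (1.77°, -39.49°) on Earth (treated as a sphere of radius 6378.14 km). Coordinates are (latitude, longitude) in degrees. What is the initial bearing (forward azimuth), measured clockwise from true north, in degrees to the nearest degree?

53°

With φ₁ = 0.8395, φ₂ = 0.0309, Δλ = 2.3433 rad, the forward-azimuth formula gives
θ = atan2( sin Δλ cos φ₂ , cos φ₁ sin φ₂ − sin φ₁ cos φ₂ cos Δλ ) = atan2(0.7158, 0.5398) = 52.98°.
So the initial bearing is 53°.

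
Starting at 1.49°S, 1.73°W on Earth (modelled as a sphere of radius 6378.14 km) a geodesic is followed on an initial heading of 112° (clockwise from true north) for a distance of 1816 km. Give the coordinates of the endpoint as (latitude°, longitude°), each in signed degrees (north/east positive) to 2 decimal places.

-7.48°, 13.50°

Angular distance δ = d/R = 1816/6378.14 = 0.28472 rad; initial bearing θ = 1.9548 rad.
sin φ₂ = sin φ₁ cos δ + cos φ₁ sin δ cos θ = (-0.0260)(0.9597) + (0.9997)(0.2809)(-0.3746) = -0.1301, so φ₂ = -7.48°.
Δλ = atan2(sin θ sin δ cos φ₁, cos δ − sin φ₁ sin φ₂) = atan2(0.2603, 0.9564) = 15.229°.
λ₂ = -1.730° + 15.229° = 13.50°.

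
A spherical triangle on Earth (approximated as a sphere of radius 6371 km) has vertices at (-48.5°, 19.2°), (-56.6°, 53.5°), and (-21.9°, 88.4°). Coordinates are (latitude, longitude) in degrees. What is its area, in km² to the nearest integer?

Side lengths (central angles): a = 0.7521, b = 1.0499, c = 0.3856 rad; semiperimeter s = 1.0937.
By l'Huilier's theorem, tan(E/4) = √[tan(s/2) tan((s−a)/2) tan((s−b)/2) tan((s−c)/2)], giving spherical excess E = 0.1167 rad.
Area = E·R² = 0.1167 × (6371)² ≈ 4736932 km².

4736932 km²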